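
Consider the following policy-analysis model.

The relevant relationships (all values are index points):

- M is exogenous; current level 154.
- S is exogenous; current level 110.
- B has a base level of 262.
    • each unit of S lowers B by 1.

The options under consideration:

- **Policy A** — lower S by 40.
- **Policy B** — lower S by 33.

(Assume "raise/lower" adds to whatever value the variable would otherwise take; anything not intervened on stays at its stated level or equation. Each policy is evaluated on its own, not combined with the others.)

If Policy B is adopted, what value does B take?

185

Policy B (S − 33):
  S = 110 − 33 = 77
  B = 262 − 77 = 185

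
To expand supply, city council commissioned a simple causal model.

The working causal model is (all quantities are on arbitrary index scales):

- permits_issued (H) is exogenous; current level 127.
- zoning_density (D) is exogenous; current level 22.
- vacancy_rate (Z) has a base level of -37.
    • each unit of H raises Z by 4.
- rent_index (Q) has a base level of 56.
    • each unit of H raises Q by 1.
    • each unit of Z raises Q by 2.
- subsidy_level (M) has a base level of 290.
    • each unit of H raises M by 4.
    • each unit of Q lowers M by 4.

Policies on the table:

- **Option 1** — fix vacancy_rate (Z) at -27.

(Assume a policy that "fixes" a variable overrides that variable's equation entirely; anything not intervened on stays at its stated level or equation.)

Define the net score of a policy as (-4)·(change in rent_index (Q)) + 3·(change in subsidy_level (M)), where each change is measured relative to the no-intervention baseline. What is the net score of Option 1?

Baseline:
  H = 127
  Z = -37 + 4·127 = 471
  Q = 56 + 127 + 2·471 = 1125
  M = 290 + 4·127 − 4·1125 = -3702
Option 1 (Z := -27):
  H = 127
  Z = -27
  Q = 56 + 127 + 2·(-27) = 129
  M = 290 + 4·127 − 4·129 = 282
ΔQ = 129 − 1125 = -996; ΔM = 282 − (-3702) = 3984
Score = (-4)·(-996) + 3·3984 = 15936

15936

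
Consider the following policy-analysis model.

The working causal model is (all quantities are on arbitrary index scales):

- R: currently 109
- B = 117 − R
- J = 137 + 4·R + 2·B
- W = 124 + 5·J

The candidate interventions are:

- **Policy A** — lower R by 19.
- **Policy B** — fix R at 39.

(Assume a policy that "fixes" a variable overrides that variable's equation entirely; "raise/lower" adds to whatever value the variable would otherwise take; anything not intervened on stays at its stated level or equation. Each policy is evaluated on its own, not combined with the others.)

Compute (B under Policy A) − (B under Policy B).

-51

Policy A (R − 19):
  R = 109 − 19 = 90
  B = 117 − 90 = 27
Policy B (R := 39):
  R = 39
  B = 117 − 39 = 78
B: 27 − 78 = -51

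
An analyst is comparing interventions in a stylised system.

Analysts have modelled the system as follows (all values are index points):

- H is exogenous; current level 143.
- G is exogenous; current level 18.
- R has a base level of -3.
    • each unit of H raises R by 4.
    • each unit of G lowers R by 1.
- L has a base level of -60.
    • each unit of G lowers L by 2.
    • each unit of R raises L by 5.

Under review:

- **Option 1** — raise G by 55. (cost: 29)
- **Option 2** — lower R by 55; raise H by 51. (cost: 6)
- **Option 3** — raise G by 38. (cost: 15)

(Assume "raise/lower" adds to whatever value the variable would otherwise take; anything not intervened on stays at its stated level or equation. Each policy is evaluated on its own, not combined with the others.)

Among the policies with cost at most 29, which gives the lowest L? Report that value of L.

2274

Option 1 (G + 55):
  H = 143
  G = 18 + 55 = 73
  R = -3 + 4·143 − 73 = 496
  L = -60 − 2·73 + 5·496 = 2274
Option 2 (R − 55, H + 51):
  H = 143 + 51 = 194
  G = 18
  R = -3 + 4·194 − 18 (−55 from intervention) = 700
  L = -60 − 2·18 + 5·700 = 3404
Option 3 (G + 38):
  H = 143
  G = 18 + 38 = 56
  R = -3 + 4·143 − 56 = 513
  L = -60 − 2·56 + 5·513 = 2393
Comparing — Option 1: L=2274, Option 2: L=3404, Option 3: L=2393. Lowest is 2274 (Option 1).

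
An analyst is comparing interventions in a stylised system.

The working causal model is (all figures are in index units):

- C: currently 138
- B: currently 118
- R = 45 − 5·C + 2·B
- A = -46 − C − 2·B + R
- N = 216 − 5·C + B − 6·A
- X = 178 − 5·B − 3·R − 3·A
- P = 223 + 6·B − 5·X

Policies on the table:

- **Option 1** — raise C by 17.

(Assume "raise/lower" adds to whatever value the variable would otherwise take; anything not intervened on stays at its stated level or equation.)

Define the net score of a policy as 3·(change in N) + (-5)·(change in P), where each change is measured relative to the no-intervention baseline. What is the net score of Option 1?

15606

Baseline:
  C = 138
  B = 118
  R = 45 − 5·138 + 2·118 = -409
  A = -46 − 138 − 2·118 + (-409) = -829
  N = 216 − 5·138 + 118 − 6·(-829) = 4618
  X = 178 − 5·118 − 3·(-409) − 3·(-829) = 3302
  P = 223 + 6·118 − 5·3302 = -15579
Option 1 (C + 17):
  C = 138 + 17 = 155
  B = 118
  R = 45 − 5·155 + 2·118 = -494
  A = -46 − 155 − 2·118 + (-494) = -931
  N = 216 − 5·155 + 118 − 6·(-931) = 5145
  X = 178 − 5·118 − 3·(-494) − 3·(-931) = 3863
  P = 223 + 6·118 − 5·3863 = -18384
ΔN = 5145 − 4618 = 527; ΔP = -18384 − (-15579) = -2805
Score = 3·527 + (-5)·(-2805) = 15606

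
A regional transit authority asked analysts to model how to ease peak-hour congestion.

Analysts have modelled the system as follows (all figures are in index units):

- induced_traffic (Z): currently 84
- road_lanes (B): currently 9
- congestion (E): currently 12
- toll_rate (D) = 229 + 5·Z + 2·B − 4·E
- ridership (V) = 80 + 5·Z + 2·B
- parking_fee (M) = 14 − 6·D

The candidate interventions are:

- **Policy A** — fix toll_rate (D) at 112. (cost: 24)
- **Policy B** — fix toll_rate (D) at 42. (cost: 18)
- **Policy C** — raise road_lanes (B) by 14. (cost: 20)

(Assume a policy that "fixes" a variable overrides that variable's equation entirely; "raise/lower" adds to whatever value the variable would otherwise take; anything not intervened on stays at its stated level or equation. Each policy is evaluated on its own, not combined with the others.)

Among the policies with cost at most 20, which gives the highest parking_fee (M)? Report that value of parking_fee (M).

-238

Policy B (D := 42):
  Z = 84
  B = 9
  E = 12
  D = 42
  M = 14 − 6·42 = -238
Policy C (B + 14):
  Z = 84
  B = 9 + 14 = 23
  E = 12
  D = 229 + 5·84 + 2·23 − 4·12 = 647
  M = 14 − 6·647 = -3868
Comparing — Policy B: M=-238, Policy C: M=-3868. Highest is -238 (Policy B).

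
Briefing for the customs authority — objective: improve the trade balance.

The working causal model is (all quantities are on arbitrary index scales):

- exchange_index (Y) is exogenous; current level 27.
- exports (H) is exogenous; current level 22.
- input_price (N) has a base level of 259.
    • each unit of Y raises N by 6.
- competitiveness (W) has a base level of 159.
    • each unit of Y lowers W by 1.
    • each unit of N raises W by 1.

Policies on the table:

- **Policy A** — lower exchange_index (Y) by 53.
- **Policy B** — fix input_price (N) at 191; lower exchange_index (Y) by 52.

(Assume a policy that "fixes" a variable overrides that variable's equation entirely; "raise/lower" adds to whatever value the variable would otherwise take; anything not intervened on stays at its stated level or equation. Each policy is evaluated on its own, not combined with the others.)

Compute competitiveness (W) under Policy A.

288

Policy A (Y − 53):
  Y = 27 − 53 = -26
  N = 259 + 6·(-26) = 103
  W = 159 − (-26) + 103 = 288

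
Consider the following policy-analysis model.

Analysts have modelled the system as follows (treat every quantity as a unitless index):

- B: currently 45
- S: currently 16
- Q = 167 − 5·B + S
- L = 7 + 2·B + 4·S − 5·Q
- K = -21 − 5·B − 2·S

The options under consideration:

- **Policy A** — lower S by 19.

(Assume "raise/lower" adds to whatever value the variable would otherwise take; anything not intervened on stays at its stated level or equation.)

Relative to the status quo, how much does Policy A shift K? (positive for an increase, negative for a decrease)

Baseline:
  B = 45
  S = 16
  K = -21 − 5·45 − 2·16 = -278
Policy A (S − 19):
  B = 45
  S = 16 − 19 = -3
  K = -21 − 5·45 − 2·(-3) = -240
Change in K: -240 − (-278) = 38

38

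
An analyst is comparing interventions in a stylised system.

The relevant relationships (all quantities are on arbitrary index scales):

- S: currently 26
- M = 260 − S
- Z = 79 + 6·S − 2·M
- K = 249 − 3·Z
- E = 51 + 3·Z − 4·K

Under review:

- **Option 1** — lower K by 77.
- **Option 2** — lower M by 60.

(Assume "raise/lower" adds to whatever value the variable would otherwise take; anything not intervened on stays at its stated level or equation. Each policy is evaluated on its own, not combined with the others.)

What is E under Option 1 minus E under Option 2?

Option 1 (K − 77):
  S = 26
  M = 260 − 26 = 234
  Z = 79 + 6·26 − 2·234 = -233
  K = 249 − 3·(-233) (−77 from intervention) = 871
  E = 51 + 3·(-233) − 4·871 = -4132
Option 2 (M − 60):
  S = 26
  M = 260 − 26 (−60 from intervention) = 174
  Z = 79 + 6·26 − 2·174 = -113
  K = 249 − 3·(-113) = 588
  E = 51 + 3·(-113) − 4·588 = -2640
E: -4132 − (-2640) = -1492

-1492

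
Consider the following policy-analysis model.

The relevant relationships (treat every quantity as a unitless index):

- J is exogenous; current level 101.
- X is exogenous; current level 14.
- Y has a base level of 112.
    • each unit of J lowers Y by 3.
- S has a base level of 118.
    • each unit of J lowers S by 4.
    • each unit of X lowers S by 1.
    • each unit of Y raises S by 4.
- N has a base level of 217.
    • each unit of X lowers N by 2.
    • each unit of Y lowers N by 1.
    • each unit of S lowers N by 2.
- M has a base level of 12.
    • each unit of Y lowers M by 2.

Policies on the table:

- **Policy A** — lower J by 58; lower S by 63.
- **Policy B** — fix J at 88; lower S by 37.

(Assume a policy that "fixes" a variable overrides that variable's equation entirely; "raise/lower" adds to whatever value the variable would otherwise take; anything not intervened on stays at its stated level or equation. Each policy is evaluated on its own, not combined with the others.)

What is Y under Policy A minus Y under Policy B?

135

Policy A (J − 58, S − 63):
  J = 101 − 58 = 43
  Y = 112 − 3·43 = -17
Policy B (J := 88, S − 37):
  J = 88
  Y = 112 − 3·88 = -152
Y: -17 − (-152) = 135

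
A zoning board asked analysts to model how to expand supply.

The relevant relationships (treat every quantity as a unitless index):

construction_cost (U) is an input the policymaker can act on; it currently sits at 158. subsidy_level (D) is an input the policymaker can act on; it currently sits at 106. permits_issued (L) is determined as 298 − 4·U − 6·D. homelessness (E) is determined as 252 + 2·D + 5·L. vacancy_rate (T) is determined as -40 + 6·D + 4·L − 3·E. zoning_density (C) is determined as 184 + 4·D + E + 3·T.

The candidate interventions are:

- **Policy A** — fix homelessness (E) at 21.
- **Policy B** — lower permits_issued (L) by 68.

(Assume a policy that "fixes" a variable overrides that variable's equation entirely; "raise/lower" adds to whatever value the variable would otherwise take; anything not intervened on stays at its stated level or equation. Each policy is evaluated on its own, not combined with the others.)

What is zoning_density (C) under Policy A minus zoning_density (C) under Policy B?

-37160

Policy A (E := 21):
  U = 158
  D = 106
  L = 298 − 4·158 − 6·106 = -970
  E = 21
  T = -40 + 6·106 + 4·(-970) − 3·21 = -3347
  C = 184 + 4·106 + 21 + 3·(-3347) = -9412
Policy B (L − 68):
  U = 158
  D = 106
  L = 298 − 4·158 − 6·106 (−68 from intervention) = -1038
  E = 252 + 2·106 + 5·(-1038) = -4726
  T = -40 + 6·106 + 4·(-1038) − 3·(-4726) = 10622
  C = 184 + 4·106 + (-4726) + 3·10622 = 27748
C: -9412 − 27748 = -37160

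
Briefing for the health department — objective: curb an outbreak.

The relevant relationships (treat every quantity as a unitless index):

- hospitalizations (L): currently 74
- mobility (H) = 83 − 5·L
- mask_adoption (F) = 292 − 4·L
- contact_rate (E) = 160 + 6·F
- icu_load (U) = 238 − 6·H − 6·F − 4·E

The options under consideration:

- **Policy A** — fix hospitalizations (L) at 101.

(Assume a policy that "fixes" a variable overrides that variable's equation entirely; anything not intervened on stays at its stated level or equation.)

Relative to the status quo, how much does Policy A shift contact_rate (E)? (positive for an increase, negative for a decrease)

-648

Baseline:
  L = 74
  F = 292 − 4·74 = -4
  E = 160 + 6·(-4) = 136
Policy A (L := 101):
  L = 101
  F = 292 − 4·101 = -112
  E = 160 + 6·(-112) = -512
Change in E: -512 − 136 = -648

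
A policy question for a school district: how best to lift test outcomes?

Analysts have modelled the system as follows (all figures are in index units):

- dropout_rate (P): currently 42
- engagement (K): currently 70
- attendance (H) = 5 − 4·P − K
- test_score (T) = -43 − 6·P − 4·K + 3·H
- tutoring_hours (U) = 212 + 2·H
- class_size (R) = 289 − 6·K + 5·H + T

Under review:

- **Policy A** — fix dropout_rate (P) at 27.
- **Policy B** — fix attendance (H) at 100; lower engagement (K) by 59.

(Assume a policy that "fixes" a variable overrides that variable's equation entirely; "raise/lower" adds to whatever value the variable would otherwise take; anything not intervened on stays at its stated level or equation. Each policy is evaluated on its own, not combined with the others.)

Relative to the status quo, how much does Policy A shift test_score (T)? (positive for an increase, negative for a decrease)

Baseline:
  P = 42
  K = 70
  H = 5 − 4·42 − 70 = -233
  T = -43 − 6·42 − 4·70 + 3·(-233) = -1274
Policy A (P := 27):
  P = 27
  K = 70
  H = 5 − 4·27 − 70 = -173
  T = -43 − 6·27 − 4·70 + 3·(-173) = -1004
Change in T: -1004 − (-1274) = 270

270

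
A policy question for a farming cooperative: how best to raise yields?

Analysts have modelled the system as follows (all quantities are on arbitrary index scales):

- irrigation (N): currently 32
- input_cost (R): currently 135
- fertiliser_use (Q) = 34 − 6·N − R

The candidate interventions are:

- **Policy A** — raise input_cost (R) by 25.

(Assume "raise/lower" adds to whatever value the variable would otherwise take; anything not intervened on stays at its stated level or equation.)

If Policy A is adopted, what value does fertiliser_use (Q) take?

-318

Policy A (R + 25):
  N = 32
  R = 135 + 25 = 160
  Q = 34 − 6·32 − 160 = -318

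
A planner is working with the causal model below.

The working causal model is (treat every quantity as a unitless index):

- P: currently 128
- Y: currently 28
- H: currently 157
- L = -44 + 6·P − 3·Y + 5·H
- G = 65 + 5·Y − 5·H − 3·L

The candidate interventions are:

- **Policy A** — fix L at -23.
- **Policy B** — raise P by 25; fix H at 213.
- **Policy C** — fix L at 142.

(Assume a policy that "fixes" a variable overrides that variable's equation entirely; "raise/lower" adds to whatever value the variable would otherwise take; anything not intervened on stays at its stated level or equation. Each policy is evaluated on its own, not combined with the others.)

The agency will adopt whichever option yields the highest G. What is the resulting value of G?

Policy A (L := -23):
  P = 128
  Y = 28
  H = 157
  L = -23
  G = 65 + 5·28 − 5·157 − 3·(-23) = -511
Policy B (P + 25, H := 213):
  P = 128 + 25 = 153
  Y = 28
  H = 213
  L = -44 + 6·153 − 3·28 + 5·213 = 1855
  G = 65 + 5·28 − 5·213 − 3·1855 = -6425
Policy C (L := 142):
  P = 128
  Y = 28
  H = 157
  L = 142
  G = 65 + 5·28 − 5·157 − 3·142 = -1006
Comparing — Policy A: G=-511, Policy B: G=-6425, Policy C: G=-1006. Highest is -511 (Policy A).

-511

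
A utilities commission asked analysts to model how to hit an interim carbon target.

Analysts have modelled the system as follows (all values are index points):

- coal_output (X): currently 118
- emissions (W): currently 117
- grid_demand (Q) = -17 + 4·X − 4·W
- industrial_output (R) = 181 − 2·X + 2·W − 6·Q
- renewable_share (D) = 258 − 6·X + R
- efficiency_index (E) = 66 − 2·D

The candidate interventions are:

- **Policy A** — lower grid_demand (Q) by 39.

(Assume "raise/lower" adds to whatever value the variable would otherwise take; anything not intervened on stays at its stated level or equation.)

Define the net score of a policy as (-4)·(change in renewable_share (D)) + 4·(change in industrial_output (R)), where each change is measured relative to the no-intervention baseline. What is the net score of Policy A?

Baseline:
  X = 118
  W = 117
  Q = -17 + 4·118 − 4·117 = -13
  R = 181 − 2·118 + 2·117 − 6·(-13) = 257
  D = 258 − 6·118 + 257 = -193
Policy A (Q − 39):
  X = 118
  W = 117
  Q = -17 + 4·118 − 4·117 (−39 from intervention) = -52
  R = 181 − 2·118 + 2·117 − 6·(-52) = 491
  D = 258 − 6·118 + 491 = 41
ΔD = 41 − (-193) = 234; ΔR = 491 − 257 = 234
Score = (-4)·234 + 4·234 = 0

0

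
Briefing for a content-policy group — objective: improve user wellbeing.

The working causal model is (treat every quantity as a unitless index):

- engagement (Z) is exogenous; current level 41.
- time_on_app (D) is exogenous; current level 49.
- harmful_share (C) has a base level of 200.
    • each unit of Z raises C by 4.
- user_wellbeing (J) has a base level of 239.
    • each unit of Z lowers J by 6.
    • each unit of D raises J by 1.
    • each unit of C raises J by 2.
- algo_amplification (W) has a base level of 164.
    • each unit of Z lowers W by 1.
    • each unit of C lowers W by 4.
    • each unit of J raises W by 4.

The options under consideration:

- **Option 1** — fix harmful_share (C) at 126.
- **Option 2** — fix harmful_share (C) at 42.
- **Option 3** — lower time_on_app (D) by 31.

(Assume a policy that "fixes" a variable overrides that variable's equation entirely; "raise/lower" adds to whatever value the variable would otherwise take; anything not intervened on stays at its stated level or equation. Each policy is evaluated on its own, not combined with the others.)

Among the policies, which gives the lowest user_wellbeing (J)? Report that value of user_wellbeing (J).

Option 1 (C := 126):
  Z = 41
  D = 49
  C = 126
  J = 239 − 6·41 + 49 + 2·126 = 294
Option 2 (C := 42):
  Z = 41
  D = 49
  C = 42
  J = 239 − 6·41 + 49 + 2·42 = 126
Option 3 (D − 31):
  Z = 41
  D = 49 − 31 = 18
  C = 200 + 4·41 = 364
  J = 239 − 6·41 + 18 + 2·364 = 739
Comparing — Option 1: J=294, Option 2: J=126, Option 3: J=739. Lowest is 126 (Option 2).

126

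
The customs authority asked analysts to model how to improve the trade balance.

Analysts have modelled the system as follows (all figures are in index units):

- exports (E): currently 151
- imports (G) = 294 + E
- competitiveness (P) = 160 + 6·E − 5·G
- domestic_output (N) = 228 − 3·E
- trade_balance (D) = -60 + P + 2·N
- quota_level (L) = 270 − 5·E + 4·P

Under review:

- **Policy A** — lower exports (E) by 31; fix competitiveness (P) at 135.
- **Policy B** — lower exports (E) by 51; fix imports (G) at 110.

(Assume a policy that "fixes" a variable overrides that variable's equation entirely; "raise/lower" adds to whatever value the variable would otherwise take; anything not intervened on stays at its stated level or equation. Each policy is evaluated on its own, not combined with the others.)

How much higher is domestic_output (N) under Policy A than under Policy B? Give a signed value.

Policy A (E − 31, P := 135):
  E = 151 − 31 = 120
  N = 228 − 3·120 = -132
Policy B (E − 51, G := 110):
  E = 151 − 51 = 100
  N = 228 − 3·100 = -72
N: -132 − (-72) = -60

-60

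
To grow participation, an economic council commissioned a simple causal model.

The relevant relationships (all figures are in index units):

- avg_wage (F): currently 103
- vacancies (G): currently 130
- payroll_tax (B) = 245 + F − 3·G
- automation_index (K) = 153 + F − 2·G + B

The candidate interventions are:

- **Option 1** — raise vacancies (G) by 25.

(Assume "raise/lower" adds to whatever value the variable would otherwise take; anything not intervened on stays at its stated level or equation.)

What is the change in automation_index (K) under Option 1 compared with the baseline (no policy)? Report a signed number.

-125

Baseline:
  F = 103
  G = 130
  B = 245 + 103 − 3·130 = -42
  K = 153 + 103 − 2·130 + (-42) = -46
Option 1 (G + 25):
  F = 103
  G = 130 + 25 = 155
  B = 245 + 103 − 3·155 = -117
  K = 153 + 103 − 2·155 + (-117) = -171
Change in K: -171 − (-46) = -125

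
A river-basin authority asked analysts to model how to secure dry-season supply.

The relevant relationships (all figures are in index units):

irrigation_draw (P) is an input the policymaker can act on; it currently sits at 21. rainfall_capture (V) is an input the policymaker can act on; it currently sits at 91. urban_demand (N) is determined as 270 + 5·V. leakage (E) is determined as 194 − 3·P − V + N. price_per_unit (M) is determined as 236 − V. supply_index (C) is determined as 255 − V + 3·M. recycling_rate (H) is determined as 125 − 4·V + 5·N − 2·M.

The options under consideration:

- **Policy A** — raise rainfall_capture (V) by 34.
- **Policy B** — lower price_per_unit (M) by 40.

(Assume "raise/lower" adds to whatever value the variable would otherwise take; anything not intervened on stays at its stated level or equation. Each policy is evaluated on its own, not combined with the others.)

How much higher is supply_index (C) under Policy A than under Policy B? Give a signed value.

-16

Policy A (V + 34):
  V = 91 + 34 = 125
  M = 236 − 125 = 111
  C = 255 − 125 + 3·111 = 463
Policy B (M − 40):
  V = 91
  M = 236 − 91 (−40 from intervention) = 105
  C = 255 − 91 + 3·105 = 479
C: 463 − 479 = -16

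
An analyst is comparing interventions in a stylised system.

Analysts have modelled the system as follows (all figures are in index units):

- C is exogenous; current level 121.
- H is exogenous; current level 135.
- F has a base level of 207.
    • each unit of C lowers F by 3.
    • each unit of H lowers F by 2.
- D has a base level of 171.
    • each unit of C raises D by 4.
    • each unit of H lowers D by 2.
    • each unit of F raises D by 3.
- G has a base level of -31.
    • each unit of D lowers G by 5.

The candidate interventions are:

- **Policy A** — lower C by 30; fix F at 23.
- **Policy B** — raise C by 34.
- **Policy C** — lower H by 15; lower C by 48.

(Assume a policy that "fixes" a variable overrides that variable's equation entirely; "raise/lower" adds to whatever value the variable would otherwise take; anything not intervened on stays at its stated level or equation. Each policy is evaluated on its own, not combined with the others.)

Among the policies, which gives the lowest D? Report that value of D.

Policy A (C − 30, F := 23):
  C = 121 − 30 = 91
  H = 135
  F = 23
  D = 171 + 4·91 − 2·135 + 3·23 = 334
Policy B (C + 34):
  C = 121 + 34 = 155
  H = 135
  F = 207 − 3·155 − 2·135 = -528
  D = 171 + 4·155 − 2·135 + 3·(-528) = -1063
Policy C (H − 15, C − 48):
  C = 121 − 48 = 73
  H = 135 − 15 = 120
  F = 207 − 3·73 − 2·120 = -252
  D = 171 + 4·73 − 2·120 + 3·(-252) = -533
Comparing — Policy A: D=334, Policy B: D=-1063, Policy C: D=-533. Lowest is -1063 (Policy B).

-1063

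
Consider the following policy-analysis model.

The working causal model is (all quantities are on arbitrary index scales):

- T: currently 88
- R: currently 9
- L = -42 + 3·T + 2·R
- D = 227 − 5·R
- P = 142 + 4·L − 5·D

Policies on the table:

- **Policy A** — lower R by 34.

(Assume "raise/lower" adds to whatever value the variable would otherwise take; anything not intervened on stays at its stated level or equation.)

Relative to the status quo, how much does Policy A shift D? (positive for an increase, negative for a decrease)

Baseline:
  R = 9
  D = 227 − 5·9 = 182
Policy A (R − 34):
  R = 9 − 34 = -25
  D = 227 − 5·(-25) = 352
Change in D: 352 − 182 = 170

170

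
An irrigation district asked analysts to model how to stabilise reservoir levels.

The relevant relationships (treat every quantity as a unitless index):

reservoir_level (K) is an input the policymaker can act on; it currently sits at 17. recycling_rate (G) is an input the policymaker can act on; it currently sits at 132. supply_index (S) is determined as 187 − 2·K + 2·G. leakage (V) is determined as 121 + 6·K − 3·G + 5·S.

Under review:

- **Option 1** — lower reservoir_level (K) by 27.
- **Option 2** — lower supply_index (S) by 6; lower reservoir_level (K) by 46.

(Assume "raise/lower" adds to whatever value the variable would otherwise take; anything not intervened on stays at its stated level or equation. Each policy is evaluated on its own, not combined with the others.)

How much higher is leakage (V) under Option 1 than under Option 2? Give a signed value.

Option 1 (K − 27):
  K = 17 − 27 = -10
  G = 132
  S = 187 − 2·(-10) + 2·132 = 471
  V = 121 + 6·(-10) − 3·132 + 5·471 = 2020
Option 2 (S − 6, K − 46):
  K = 17 − 46 = -29
  G = 132
  S = 187 − 2·(-29) + 2·132 (−6 from intervention) = 503
  V = 121 + 6·(-29) − 3·132 + 5·503 = 2066
V: 2020 − 2066 = -46

-46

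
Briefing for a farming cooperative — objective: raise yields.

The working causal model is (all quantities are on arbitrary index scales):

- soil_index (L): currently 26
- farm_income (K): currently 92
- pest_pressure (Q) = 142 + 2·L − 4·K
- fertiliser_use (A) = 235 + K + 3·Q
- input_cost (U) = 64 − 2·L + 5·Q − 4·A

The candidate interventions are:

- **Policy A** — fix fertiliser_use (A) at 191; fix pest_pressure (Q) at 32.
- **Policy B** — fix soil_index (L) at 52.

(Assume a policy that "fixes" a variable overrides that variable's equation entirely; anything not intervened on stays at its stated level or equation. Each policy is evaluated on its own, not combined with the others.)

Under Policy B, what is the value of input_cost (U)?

Policy B (L := 52):
  L = 52
  K = 92
  Q = 142 + 2·52 − 4·92 = -122
  A = 235 + 92 + 3·(-122) = -39
  U = 64 − 2·52 + 5·(-122) − 4·(-39) = -494

-494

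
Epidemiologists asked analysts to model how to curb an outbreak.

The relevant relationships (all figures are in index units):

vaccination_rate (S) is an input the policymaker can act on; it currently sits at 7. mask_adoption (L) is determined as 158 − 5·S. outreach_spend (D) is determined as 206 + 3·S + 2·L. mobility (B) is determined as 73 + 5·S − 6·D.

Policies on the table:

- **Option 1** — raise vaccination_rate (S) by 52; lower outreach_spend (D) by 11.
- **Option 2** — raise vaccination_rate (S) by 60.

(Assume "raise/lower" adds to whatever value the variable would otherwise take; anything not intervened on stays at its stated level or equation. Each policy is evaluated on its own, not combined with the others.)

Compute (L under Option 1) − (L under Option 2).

40

Option 1 (S + 52, D − 11):
  S = 7 + 52 = 59
  L = 158 − 5·59 = -137
Option 2 (S + 60):
  S = 7 + 60 = 67
  L = 158 − 5·67 = -177
L: -137 − (-177) = 40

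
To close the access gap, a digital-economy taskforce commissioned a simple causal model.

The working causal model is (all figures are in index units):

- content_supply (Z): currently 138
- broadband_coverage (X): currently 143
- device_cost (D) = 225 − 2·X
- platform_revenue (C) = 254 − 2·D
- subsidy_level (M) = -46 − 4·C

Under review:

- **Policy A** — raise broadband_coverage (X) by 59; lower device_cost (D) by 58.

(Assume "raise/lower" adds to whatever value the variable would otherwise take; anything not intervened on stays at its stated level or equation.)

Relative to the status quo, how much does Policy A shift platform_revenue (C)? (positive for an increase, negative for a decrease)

352

Baseline:
  X = 143
  D = 225 − 2·143 = -61
  C = 254 − 2·(-61) = 376
Policy A (X + 59, D − 58):
  X = 143 + 59 = 202
  D = 225 − 2·202 (−58 from intervention) = -237
  C = 254 − 2·(-237) = 728
Change in C: 728 − 376 = 352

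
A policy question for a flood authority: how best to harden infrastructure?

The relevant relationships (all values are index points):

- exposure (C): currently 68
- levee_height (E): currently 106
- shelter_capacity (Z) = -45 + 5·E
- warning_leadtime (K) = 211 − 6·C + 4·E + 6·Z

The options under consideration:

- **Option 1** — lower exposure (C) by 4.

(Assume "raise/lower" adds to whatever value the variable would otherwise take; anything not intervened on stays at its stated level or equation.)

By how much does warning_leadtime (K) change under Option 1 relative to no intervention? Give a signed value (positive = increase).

Baseline:
  C = 68
  E = 106
  Z = -45 + 5·106 = 485
  K = 211 − 6·68 + 4·106 + 6·485 = 3137
Option 1 (C − 4):
  C = 68 − 4 = 64
  E = 106
  Z = -45 + 5·106 = 485
  K = 211 − 6·64 + 4·106 + 6·485 = 3161
Change in K: 3161 − 3137 = 24

24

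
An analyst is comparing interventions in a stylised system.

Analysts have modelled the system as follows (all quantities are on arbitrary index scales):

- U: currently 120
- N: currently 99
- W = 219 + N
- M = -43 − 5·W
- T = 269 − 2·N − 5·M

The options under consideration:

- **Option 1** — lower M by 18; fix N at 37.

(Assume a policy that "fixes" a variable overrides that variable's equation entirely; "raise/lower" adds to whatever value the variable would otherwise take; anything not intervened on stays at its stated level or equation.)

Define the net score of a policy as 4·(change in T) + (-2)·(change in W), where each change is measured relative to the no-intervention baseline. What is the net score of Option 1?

Baseline:
  N = 99
  W = 219 + 99 = 318
  M = -43 − 5·318 = -1633
  T = 269 − 2·99 − 5·(-1633) = 8236
Option 1 (M − 18, N := 37):
  N = 37
  W = 219 + 37 = 256
  M = -43 − 5·256 (−18 from intervention) = -1341
  T = 269 − 2·37 − 5·(-1341) = 6900
ΔT = 6900 − 8236 = -1336; ΔW = 256 − 318 = -62
Score = 4·(-1336) + (-2)·(-62) = -5220

-5220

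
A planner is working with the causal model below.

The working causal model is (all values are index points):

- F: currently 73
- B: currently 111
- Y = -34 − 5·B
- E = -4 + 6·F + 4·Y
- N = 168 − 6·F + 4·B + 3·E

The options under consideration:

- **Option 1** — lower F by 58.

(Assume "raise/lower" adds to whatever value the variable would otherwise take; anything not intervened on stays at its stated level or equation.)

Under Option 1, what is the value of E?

-2270

Option 1 (F − 58):
  F = 73 − 58 = 15
  B = 111
  Y = -34 − 5·111 = -589
  E = -4 + 6·15 + 4·(-589) = -2270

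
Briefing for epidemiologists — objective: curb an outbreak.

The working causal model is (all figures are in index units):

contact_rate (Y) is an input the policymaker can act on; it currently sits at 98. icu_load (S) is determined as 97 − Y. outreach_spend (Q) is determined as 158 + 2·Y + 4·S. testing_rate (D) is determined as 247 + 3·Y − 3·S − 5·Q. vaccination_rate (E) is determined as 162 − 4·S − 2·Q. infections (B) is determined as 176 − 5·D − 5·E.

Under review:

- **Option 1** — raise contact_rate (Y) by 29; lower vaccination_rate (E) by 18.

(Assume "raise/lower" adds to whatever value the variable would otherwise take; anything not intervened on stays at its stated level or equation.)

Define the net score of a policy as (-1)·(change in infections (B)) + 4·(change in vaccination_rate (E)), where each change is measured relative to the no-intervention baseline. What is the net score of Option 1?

4246

Baseline:
  Y = 98
  S = 97 − 98 = -1
  Q = 158 + 2·98 + 4·(-1) = 350
  D = 247 + 3·98 − 3·(-1) − 5·350 = -1206
  E = 162 − 4·(-1) − 2·350 = -534
  B = 176 − 5·(-1206) − 5·(-534) = 8876
Option 1 (Y + 29, E − 18):
  Y = 98 + 29 = 127
  S = 97 − 127 = -30
  Q = 158 + 2·127 + 4·(-30) = 292
  D = 247 + 3·127 − 3·(-30) − 5·292 = -742
  E = 162 − 4·(-30) − 2·292 (−18 from intervention) = -320
  B = 176 − 5·(-742) − 5·(-320) = 5486
ΔB = 5486 − 8876 = -3390; ΔE = -320 − (-534) = 214
Score = (-1)·(-3390) + 4·214 = 4246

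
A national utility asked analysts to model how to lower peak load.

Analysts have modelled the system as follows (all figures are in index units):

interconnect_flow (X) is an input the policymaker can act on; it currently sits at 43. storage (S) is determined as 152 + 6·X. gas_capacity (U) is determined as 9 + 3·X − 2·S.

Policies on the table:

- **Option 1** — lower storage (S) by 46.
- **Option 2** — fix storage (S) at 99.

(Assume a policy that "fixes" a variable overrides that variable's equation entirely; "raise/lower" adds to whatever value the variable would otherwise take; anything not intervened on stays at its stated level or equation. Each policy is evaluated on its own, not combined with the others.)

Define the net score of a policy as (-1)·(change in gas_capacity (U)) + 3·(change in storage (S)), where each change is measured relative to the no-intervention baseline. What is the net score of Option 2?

-1555

Baseline:
  X = 43
  S = 152 + 6·43 = 410
  U = 9 + 3·43 − 2·410 = -682
Option 2 (S := 99):
  X = 43
  S = 99
  U = 9 + 3·43 − 2·99 = -60
ΔU = -60 − (-682) = 622; ΔS = 99 − 410 = -311
Score = (-1)·622 + 3·(-311) = -1555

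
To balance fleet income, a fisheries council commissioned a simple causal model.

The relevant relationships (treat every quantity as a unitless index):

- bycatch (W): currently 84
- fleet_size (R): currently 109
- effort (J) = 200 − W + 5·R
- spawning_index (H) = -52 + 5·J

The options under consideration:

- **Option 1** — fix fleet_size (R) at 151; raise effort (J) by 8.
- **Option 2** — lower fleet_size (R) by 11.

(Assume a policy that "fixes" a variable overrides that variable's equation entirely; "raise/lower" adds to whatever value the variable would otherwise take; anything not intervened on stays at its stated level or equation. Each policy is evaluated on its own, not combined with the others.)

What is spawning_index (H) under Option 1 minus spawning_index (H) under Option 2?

Option 1 (R := 151, J + 8):
  W = 84
  R = 151
  J = 200 − 84 + 5·151 (+8 from intervention) = 879
  H = -52 + 5·879 = 4343
Option 2 (R − 11):
  W = 84
  R = 109 − 11 = 98
  J = 200 − 84 + 5·98 = 606
  H = -52 + 5·606 = 2978
H: 4343 − 2978 = 1365

1365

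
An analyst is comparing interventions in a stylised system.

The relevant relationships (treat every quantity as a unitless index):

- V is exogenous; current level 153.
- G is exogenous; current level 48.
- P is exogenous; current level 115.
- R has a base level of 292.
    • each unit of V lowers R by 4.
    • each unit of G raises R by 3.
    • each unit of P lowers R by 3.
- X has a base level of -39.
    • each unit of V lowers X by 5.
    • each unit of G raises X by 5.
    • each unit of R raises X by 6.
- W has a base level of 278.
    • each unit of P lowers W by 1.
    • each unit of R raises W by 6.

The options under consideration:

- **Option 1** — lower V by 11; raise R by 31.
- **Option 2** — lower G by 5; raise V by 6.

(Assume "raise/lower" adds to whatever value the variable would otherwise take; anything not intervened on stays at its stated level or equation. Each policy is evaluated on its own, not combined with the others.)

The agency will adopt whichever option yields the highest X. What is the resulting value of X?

-3185

Option 1 (V − 11, R + 31):
  V = 153 − 11 = 142
  G = 48
  P = 115
  R = 292 − 4·142 + 3·48 − 3·115 (+31 from intervention) = -446
  X = -39 − 5·142 + 5·48 + 6·(-446) = -3185
Option 2 (G − 5, V + 6):
  V = 153 + 6 = 159
  G = 48 − 5 = 43
  P = 115
  R = 292 − 4·159 + 3·43 − 3·115 = -560
  X = -39 − 5·159 + 5·43 + 6·(-560) = -3979
Comparing — Option 1: X=-3185, Option 2: X=-3979. Highest is -3185 (Option 1).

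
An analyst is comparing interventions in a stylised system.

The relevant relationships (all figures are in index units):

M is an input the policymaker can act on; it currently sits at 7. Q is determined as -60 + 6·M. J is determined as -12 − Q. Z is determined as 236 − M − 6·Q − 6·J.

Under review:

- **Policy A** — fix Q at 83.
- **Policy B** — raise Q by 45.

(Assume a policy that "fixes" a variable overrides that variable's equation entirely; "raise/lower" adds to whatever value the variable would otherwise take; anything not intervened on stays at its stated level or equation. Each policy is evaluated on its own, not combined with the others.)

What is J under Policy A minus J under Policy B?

Policy A (Q := 83):
  M = 7
  Q = 83
  J = -12 − 83 = -95
Policy B (Q + 45):
  M = 7
  Q = -60 + 6·7 (+45 from intervention) = 27
  J = -12 − 27 = -39
J: -95 − (-39) = -56

-56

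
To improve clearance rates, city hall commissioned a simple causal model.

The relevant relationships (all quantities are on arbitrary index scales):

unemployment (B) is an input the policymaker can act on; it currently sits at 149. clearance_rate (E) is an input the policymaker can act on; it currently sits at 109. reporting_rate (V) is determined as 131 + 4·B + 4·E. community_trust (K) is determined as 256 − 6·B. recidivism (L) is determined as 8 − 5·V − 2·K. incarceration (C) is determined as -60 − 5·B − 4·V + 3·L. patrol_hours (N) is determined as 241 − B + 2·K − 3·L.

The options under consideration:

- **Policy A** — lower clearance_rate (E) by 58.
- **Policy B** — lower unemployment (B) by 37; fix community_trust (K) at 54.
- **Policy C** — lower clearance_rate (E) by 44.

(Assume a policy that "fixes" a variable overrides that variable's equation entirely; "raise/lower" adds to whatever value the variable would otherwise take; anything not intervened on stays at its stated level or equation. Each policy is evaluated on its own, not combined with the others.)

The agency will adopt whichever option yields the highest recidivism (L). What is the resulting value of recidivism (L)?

Policy A (E − 58):
  B = 149
  E = 109 − 58 = 51
  V = 131 + 4·149 + 4·51 = 931
  K = 256 − 6·149 = -638
  L = 8 − 5·931 − 2·(-638) = -3371
Policy B (B − 37, K := 54):
  B = 149 − 37 = 112
  E = 109
  V = 131 + 4·112 + 4·109 = 1015
  K = 54
  L = 8 − 5·1015 − 2·54 = -5175
Policy C (E − 44):
  B = 149
  E = 109 − 44 = 65
  V = 131 + 4·149 + 4·65 = 987
  K = 256 − 6·149 = -638
  L = 8 − 5·987 − 2·(-638) = -3651
Comparing — Policy A: L=-3371, Policy B: L=-5175, Policy C: L=-3651. Highest is -3371 (Policy A).

-3371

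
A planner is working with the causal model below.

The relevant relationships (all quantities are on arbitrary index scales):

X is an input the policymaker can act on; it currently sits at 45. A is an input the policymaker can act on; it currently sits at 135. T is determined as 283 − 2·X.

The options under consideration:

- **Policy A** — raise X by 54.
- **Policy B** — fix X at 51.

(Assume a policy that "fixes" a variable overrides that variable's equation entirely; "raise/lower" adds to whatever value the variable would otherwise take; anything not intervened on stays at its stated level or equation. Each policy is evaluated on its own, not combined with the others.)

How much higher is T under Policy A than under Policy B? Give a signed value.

Policy A (X + 54):
  X = 45 + 54 = 99
  T = 283 − 2·99 = 85
Policy B (X := 51):
  X = 51
  T = 283 − 2·51 = 181
T: 85 − 181 = -96

-96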